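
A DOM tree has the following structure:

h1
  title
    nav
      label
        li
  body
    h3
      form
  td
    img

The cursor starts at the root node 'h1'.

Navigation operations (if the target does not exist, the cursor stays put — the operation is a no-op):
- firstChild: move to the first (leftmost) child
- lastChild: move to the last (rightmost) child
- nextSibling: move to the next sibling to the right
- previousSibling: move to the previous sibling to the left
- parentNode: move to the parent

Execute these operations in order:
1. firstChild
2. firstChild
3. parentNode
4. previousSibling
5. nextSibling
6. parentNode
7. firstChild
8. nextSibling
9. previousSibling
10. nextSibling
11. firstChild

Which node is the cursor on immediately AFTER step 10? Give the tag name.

Answer: body

Derivation:
After 1 (firstChild): title
After 2 (firstChild): nav
After 3 (parentNode): title
After 4 (previousSibling): title (no-op, stayed)
After 5 (nextSibling): body
After 6 (parentNode): h1
After 7 (firstChild): title
After 8 (nextSibling): body
After 9 (previousSibling): title
After 10 (nextSibling): body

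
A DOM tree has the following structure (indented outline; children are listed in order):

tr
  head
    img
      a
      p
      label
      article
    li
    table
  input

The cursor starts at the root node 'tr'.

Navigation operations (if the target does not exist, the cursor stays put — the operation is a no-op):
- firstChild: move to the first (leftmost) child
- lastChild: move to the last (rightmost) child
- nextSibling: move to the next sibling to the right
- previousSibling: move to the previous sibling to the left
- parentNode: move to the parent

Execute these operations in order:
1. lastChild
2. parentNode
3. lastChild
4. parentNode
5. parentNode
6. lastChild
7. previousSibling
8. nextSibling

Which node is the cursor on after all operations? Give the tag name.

Answer: input

Derivation:
After 1 (lastChild): input
After 2 (parentNode): tr
After 3 (lastChild): input
After 4 (parentNode): tr
After 5 (parentNode): tr (no-op, stayed)
After 6 (lastChild): input
After 7 (previousSibling): head
After 8 (nextSibling): input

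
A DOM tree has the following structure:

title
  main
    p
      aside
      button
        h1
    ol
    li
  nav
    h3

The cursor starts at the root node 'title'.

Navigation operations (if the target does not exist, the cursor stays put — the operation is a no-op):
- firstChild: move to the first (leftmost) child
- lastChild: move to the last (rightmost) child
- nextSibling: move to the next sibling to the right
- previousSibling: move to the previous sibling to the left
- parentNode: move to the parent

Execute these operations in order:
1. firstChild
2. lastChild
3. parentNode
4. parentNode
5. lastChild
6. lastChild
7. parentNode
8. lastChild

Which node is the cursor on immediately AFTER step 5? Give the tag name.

After 1 (firstChild): main
After 2 (lastChild): li
After 3 (parentNode): main
After 4 (parentNode): title
After 5 (lastChild): nav

Answer: nav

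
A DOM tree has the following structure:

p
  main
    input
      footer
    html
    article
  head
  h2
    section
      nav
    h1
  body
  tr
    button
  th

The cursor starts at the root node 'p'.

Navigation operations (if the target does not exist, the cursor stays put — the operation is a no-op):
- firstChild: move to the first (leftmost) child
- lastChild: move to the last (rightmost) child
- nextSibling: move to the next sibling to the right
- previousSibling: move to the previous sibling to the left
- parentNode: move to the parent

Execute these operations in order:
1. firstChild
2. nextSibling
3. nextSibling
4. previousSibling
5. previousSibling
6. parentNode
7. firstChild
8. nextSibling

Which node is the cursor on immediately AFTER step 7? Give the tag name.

After 1 (firstChild): main
After 2 (nextSibling): head
After 3 (nextSibling): h2
After 4 (previousSibling): head
After 5 (previousSibling): main
After 6 (parentNode): p
After 7 (firstChild): main

Answer: main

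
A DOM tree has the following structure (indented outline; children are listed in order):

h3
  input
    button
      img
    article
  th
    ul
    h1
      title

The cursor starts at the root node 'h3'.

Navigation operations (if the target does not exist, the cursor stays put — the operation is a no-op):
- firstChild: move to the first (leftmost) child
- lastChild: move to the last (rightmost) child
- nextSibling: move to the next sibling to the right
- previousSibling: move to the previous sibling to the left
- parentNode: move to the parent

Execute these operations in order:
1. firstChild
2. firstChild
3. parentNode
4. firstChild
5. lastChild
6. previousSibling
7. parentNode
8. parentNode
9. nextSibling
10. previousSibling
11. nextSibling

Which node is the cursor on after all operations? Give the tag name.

Answer: th

Derivation:
After 1 (firstChild): input
After 2 (firstChild): button
After 3 (parentNode): input
After 4 (firstChild): button
After 5 (lastChild): img
After 6 (previousSibling): img (no-op, stayed)
After 7 (parentNode): button
After 8 (parentNode): input
After 9 (nextSibling): th
After 10 (previousSibling): input
After 11 (nextSibling): th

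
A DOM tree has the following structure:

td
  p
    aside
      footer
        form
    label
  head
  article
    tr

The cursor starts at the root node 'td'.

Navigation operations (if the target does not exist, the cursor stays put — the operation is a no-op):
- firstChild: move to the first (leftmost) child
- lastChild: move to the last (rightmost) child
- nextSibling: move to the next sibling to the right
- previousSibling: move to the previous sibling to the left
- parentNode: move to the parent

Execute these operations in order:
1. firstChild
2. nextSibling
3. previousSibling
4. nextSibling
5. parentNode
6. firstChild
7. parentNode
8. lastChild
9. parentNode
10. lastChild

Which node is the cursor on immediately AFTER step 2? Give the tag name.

After 1 (firstChild): p
After 2 (nextSibling): head

Answer: head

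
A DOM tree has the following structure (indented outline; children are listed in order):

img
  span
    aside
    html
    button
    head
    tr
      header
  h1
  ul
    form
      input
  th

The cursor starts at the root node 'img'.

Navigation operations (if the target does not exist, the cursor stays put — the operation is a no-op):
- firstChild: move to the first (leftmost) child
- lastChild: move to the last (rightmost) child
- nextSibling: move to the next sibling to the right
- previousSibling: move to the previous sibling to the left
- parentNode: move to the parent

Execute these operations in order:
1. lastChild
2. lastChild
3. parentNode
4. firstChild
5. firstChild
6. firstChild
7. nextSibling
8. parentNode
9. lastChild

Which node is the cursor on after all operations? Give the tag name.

Answer: tr

Derivation:
After 1 (lastChild): th
After 2 (lastChild): th (no-op, stayed)
After 3 (parentNode): img
After 4 (firstChild): span
After 5 (firstChild): aside
After 6 (firstChild): aside (no-op, stayed)
After 7 (nextSibling): html
After 8 (parentNode): span
After 9 (lastChild): tr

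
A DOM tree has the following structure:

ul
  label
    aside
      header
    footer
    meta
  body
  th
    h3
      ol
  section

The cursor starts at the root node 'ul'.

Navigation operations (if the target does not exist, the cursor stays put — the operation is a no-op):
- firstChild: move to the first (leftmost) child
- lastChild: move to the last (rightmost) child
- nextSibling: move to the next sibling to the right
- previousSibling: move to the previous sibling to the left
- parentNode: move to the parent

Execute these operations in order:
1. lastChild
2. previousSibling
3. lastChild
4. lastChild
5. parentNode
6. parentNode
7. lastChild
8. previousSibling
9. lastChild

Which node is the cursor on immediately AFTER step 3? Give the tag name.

Answer: h3

Derivation:
After 1 (lastChild): section
After 2 (previousSibling): th
After 3 (lastChild): h3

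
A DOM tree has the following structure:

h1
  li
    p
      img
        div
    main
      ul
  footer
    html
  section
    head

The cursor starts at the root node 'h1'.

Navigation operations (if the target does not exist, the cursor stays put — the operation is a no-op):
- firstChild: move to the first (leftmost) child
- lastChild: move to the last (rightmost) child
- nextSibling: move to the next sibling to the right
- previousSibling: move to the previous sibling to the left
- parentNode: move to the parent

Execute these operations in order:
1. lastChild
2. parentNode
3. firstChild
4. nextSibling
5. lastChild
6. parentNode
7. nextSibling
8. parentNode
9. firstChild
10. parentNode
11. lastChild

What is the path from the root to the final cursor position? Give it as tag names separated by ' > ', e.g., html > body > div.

Answer: h1 > section

Derivation:
After 1 (lastChild): section
After 2 (parentNode): h1
After 3 (firstChild): li
After 4 (nextSibling): footer
After 5 (lastChild): html
After 6 (parentNode): footer
After 7 (nextSibling): section
After 8 (parentNode): h1
After 9 (firstChild): li
After 10 (parentNode): h1
After 11 (lastChild): section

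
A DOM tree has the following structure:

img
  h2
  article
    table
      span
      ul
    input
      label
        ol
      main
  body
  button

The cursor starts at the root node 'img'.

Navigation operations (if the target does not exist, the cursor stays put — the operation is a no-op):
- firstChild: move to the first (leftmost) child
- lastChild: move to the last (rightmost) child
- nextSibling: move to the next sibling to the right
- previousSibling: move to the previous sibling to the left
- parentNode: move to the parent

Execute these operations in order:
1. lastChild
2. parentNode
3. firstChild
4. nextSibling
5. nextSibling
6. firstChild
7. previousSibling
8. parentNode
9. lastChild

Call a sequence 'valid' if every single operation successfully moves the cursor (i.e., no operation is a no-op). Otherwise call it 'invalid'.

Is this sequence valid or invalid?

After 1 (lastChild): button
After 2 (parentNode): img
After 3 (firstChild): h2
After 4 (nextSibling): article
After 5 (nextSibling): body
After 6 (firstChild): body (no-op, stayed)
After 7 (previousSibling): article
After 8 (parentNode): img
After 9 (lastChild): button

Answer: invalid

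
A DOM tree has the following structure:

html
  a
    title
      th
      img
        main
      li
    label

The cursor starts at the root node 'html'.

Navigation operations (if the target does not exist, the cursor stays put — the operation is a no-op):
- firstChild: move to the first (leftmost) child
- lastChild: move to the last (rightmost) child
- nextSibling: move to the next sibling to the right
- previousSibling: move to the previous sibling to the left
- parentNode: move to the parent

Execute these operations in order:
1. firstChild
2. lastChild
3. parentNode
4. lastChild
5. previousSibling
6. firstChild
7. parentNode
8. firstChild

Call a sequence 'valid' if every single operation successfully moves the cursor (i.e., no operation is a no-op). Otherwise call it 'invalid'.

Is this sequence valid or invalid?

Answer: valid

Derivation:
After 1 (firstChild): a
After 2 (lastChild): label
After 3 (parentNode): a
After 4 (lastChild): label
After 5 (previousSibling): title
After 6 (firstChild): th
After 7 (parentNode): title
After 8 (firstChild): th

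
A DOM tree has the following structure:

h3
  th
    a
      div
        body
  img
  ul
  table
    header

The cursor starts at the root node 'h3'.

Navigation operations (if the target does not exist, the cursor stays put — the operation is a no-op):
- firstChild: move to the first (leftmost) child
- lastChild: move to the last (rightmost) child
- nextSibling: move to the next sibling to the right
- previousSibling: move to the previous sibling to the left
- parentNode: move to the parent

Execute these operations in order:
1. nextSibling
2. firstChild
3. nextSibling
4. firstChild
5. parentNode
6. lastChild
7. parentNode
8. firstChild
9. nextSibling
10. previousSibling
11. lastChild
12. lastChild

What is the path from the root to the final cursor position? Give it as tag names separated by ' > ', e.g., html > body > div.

Answer: h3 > th > a > div

Derivation:
After 1 (nextSibling): h3 (no-op, stayed)
After 2 (firstChild): th
After 3 (nextSibling): img
After 4 (firstChild): img (no-op, stayed)
After 5 (parentNode): h3
After 6 (lastChild): table
After 7 (parentNode): h3
After 8 (firstChild): th
After 9 (nextSibling): img
After 10 (previousSibling): th
After 11 (lastChild): a
After 12 (lastChild): div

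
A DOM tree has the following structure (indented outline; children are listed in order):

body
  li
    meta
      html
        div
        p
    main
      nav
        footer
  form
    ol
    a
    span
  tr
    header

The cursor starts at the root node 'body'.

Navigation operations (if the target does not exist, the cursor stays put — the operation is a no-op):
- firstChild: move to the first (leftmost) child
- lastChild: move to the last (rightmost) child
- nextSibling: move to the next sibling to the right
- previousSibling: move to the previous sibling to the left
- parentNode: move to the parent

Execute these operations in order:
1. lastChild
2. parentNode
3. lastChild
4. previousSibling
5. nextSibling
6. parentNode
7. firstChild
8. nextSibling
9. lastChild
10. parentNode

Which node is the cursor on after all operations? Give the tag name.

Answer: form

Derivation:
After 1 (lastChild): tr
After 2 (parentNode): body
After 3 (lastChild): tr
After 4 (previousSibling): form
After 5 (nextSibling): tr
After 6 (parentNode): body
After 7 (firstChild): li
After 8 (nextSibling): form
After 9 (lastChild): span
After 10 (parentNode): form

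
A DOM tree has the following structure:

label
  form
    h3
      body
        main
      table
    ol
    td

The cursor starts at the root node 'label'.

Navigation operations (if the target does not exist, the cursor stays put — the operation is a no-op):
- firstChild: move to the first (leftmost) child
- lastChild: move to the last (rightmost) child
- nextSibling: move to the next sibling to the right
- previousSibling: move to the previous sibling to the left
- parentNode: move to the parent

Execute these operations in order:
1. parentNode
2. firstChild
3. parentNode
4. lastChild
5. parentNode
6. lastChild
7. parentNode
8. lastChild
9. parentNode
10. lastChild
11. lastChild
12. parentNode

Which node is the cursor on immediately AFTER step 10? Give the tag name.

After 1 (parentNode): label (no-op, stayed)
After 2 (firstChild): form
After 3 (parentNode): label
After 4 (lastChild): form
After 5 (parentNode): label
After 6 (lastChild): form
After 7 (parentNode): label
After 8 (lastChild): form
After 9 (parentNode): label
After 10 (lastChild): form

Answer: form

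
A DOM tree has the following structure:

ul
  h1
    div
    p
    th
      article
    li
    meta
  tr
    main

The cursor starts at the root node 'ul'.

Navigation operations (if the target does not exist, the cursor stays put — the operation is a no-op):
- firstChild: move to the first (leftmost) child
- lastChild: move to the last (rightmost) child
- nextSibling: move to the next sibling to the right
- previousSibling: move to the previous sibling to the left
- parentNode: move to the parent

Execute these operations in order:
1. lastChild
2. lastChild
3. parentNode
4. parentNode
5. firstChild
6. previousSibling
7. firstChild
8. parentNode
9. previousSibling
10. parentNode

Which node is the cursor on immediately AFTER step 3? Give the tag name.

After 1 (lastChild): tr
After 2 (lastChild): main
After 3 (parentNode): tr

Answer: tr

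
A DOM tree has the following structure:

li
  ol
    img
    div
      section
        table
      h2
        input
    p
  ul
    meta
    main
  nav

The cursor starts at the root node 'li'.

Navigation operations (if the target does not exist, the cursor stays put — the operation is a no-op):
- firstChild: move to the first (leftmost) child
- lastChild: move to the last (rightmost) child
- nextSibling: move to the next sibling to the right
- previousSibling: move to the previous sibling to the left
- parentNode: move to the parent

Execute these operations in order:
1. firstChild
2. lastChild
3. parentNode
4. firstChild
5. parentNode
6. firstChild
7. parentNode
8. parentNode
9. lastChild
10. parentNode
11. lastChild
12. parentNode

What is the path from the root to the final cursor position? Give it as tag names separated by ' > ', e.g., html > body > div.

Answer: li

Derivation:
After 1 (firstChild): ol
After 2 (lastChild): p
After 3 (parentNode): ol
After 4 (firstChild): img
After 5 (parentNode): ol
After 6 (firstChild): img
After 7 (parentNode): ol
After 8 (parentNode): li
After 9 (lastChild): nav
After 10 (parentNode): li
After 11 (lastChild): nav
After 12 (parentNode): li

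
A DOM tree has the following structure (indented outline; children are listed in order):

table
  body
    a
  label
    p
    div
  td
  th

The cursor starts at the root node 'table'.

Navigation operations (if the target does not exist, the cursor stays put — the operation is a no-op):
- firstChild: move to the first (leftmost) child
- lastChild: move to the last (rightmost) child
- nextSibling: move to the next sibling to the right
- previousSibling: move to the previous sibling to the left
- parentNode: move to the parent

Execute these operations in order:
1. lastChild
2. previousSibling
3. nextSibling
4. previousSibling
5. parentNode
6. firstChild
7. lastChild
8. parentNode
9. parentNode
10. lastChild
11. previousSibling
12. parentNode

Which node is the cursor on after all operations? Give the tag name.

Answer: table

Derivation:
After 1 (lastChild): th
After 2 (previousSibling): td
After 3 (nextSibling): th
After 4 (previousSibling): td
After 5 (parentNode): table
After 6 (firstChild): body
After 7 (lastChild): a
After 8 (parentNode): body
After 9 (parentNode): table
After 10 (lastChild): th
After 11 (previousSibling): td
After 12 (parentNode): table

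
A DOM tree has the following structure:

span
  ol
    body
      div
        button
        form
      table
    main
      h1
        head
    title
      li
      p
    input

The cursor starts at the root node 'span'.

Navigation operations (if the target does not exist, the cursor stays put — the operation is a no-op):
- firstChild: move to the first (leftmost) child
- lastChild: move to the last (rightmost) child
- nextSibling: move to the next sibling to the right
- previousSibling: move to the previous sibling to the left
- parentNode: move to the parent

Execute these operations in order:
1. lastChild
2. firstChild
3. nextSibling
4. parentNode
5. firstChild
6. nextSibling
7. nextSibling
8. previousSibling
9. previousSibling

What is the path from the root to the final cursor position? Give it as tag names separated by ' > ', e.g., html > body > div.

Answer: span > ol > body

Derivation:
After 1 (lastChild): ol
After 2 (firstChild): body
After 3 (nextSibling): main
After 4 (parentNode): ol
After 5 (firstChild): body
After 6 (nextSibling): main
After 7 (nextSibling): title
After 8 (previousSibling): main
After 9 (previousSibling): body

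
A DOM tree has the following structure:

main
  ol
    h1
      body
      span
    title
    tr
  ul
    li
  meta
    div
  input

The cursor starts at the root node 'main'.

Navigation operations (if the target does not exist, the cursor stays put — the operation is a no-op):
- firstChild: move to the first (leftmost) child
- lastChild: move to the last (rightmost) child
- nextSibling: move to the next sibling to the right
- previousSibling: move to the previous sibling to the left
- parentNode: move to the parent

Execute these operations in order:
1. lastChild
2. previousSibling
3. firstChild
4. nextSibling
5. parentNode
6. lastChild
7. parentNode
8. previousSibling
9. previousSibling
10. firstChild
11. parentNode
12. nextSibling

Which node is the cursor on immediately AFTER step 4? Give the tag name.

Answer: div

Derivation:
After 1 (lastChild): input
After 2 (previousSibling): meta
After 3 (firstChild): div
After 4 (nextSibling): div (no-op, stayed)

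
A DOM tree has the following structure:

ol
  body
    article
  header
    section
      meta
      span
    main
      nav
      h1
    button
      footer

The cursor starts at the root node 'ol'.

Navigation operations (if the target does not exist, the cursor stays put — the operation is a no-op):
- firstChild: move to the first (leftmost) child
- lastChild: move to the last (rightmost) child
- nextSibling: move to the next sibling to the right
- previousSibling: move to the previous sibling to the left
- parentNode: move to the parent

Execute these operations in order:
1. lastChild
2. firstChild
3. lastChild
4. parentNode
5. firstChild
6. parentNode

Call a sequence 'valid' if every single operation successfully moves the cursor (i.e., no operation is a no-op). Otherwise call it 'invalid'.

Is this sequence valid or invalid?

Answer: valid

Derivation:
After 1 (lastChild): header
After 2 (firstChild): section
After 3 (lastChild): span
After 4 (parentNode): section
After 5 (firstChild): meta
After 6 (parentNode): section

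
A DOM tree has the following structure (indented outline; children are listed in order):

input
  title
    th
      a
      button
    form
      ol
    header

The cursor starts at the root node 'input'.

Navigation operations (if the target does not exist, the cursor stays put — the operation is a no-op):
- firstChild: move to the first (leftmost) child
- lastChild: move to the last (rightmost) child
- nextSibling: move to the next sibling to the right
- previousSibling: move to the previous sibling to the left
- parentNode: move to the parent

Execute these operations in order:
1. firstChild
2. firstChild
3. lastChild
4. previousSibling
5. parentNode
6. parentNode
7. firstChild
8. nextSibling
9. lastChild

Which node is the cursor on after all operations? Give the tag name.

Answer: ol

Derivation:
After 1 (firstChild): title
After 2 (firstChild): th
After 3 (lastChild): button
After 4 (previousSibling): a
After 5 (parentNode): th
After 6 (parentNode): title
After 7 (firstChild): th
After 8 (nextSibling): form
After 9 (lastChild): ol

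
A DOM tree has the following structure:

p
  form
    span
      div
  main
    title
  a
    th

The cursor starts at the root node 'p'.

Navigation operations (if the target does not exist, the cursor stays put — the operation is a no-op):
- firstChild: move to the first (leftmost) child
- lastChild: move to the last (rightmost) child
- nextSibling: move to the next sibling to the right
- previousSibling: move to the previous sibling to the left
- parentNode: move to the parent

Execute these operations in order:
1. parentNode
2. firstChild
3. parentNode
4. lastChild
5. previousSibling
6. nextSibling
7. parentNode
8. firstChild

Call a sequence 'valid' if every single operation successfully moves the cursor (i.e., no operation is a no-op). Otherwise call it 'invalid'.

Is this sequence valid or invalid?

Answer: invalid

Derivation:
After 1 (parentNode): p (no-op, stayed)
After 2 (firstChild): form
After 3 (parentNode): p
After 4 (lastChild): a
After 5 (previousSibling): main
After 6 (nextSibling): a
After 7 (parentNode): p
After 8 (firstChild): form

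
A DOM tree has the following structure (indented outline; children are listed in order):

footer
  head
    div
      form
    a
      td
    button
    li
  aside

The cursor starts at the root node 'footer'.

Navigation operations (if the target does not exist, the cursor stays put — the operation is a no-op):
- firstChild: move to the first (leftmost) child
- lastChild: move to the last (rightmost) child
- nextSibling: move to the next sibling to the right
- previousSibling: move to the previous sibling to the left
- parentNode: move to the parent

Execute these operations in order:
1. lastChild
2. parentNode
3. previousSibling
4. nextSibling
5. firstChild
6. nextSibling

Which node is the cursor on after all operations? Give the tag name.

After 1 (lastChild): aside
After 2 (parentNode): footer
After 3 (previousSibling): footer (no-op, stayed)
After 4 (nextSibling): footer (no-op, stayed)
After 5 (firstChild): head
After 6 (nextSibling): aside

Answer: aside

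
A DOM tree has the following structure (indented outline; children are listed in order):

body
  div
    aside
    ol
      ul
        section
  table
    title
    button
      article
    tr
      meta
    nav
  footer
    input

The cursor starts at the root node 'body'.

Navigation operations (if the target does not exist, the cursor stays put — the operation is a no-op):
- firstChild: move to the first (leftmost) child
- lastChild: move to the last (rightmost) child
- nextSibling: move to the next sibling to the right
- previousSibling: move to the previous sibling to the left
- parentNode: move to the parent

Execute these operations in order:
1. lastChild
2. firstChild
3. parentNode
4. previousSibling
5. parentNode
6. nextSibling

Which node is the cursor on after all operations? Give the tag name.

Answer: body

Derivation:
After 1 (lastChild): footer
After 2 (firstChild): input
After 3 (parentNode): footer
After 4 (previousSibling): table
After 5 (parentNode): body
After 6 (nextSibling): body (no-op, stayed)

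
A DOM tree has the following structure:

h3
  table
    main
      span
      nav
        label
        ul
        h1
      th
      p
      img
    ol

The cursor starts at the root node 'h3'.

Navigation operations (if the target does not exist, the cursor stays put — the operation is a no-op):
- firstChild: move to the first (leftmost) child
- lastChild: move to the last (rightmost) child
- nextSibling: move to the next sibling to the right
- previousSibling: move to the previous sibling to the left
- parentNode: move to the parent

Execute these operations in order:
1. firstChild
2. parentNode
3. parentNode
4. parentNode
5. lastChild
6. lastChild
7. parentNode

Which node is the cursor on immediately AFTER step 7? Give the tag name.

After 1 (firstChild): table
After 2 (parentNode): h3
After 3 (parentNode): h3 (no-op, stayed)
After 4 (parentNode): h3 (no-op, stayed)
After 5 (lastChild): table
After 6 (lastChild): ol
After 7 (parentNode): table

Answer: table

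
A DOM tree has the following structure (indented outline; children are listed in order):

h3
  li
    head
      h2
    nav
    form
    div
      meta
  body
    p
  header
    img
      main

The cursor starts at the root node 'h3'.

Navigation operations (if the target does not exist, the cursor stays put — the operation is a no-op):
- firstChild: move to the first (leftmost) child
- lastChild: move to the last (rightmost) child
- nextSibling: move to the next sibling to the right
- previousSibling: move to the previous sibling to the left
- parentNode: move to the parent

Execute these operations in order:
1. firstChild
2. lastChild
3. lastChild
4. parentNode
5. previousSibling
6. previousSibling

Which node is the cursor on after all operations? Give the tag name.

Answer: nav

Derivation:
After 1 (firstChild): li
After 2 (lastChild): div
After 3 (lastChild): meta
After 4 (parentNode): div
After 5 (previousSibling): form
After 6 (previousSibling): nav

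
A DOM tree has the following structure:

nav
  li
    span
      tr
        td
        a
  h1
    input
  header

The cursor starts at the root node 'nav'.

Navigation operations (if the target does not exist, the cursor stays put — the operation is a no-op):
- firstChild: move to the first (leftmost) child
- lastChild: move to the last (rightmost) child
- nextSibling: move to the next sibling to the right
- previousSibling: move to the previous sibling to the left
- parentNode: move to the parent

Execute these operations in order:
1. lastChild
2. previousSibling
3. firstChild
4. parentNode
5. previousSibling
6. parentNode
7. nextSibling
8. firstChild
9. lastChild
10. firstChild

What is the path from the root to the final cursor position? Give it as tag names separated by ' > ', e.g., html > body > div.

After 1 (lastChild): header
After 2 (previousSibling): h1
After 3 (firstChild): input
After 4 (parentNode): h1
After 5 (previousSibling): li
After 6 (parentNode): nav
After 7 (nextSibling): nav (no-op, stayed)
After 8 (firstChild): li
After 9 (lastChild): span
After 10 (firstChild): tr

Answer: nav > li > span > tr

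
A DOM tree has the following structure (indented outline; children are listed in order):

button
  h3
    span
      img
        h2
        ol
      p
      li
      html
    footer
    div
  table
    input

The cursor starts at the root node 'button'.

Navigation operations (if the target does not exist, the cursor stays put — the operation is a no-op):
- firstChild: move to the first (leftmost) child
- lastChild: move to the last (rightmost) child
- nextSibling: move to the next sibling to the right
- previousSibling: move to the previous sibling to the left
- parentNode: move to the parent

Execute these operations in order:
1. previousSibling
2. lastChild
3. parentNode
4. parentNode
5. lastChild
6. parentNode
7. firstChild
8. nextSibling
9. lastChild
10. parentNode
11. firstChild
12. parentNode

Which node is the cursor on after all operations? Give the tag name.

Answer: table

Derivation:
After 1 (previousSibling): button (no-op, stayed)
After 2 (lastChild): table
After 3 (parentNode): button
After 4 (parentNode): button (no-op, stayed)
After 5 (lastChild): table
After 6 (parentNode): button
After 7 (firstChild): h3
After 8 (nextSibling): table
After 9 (lastChild): input
After 10 (parentNode): table
After 11 (firstChild): input
After 12 (parentNode): table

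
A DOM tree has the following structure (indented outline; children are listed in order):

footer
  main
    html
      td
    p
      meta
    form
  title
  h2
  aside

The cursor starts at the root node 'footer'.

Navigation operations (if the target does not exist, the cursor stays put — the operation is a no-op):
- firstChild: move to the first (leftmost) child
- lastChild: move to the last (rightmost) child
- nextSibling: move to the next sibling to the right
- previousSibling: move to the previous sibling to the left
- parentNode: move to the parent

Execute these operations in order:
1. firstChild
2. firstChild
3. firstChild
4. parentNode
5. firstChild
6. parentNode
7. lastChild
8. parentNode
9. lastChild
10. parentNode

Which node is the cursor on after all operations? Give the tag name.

After 1 (firstChild): main
After 2 (firstChild): html
After 3 (firstChild): td
After 4 (parentNode): html
After 5 (firstChild): td
After 6 (parentNode): html
After 7 (lastChild): td
After 8 (parentNode): html
After 9 (lastChild): td
After 10 (parentNode): html

Answer: html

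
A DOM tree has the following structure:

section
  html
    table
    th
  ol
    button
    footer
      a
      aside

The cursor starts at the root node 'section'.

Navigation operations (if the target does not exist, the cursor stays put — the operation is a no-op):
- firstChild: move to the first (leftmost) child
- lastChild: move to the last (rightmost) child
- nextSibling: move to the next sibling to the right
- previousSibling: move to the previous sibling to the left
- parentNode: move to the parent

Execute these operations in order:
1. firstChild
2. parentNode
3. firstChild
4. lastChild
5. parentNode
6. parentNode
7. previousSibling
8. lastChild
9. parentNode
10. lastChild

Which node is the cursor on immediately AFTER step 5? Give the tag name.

Answer: html

Derivation:
After 1 (firstChild): html
After 2 (parentNode): section
After 3 (firstChild): html
After 4 (lastChild): th
After 5 (parentNode): html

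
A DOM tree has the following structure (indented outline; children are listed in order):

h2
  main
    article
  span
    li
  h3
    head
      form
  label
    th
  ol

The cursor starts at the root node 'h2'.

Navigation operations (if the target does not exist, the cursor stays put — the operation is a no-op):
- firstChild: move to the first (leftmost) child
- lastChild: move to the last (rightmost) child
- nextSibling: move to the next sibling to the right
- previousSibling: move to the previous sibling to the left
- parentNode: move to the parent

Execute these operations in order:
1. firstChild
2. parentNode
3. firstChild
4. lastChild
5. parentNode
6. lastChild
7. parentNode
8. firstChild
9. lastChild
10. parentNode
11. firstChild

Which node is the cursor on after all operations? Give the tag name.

After 1 (firstChild): main
After 2 (parentNode): h2
After 3 (firstChild): main
After 4 (lastChild): article
After 5 (parentNode): main
After 6 (lastChild): article
After 7 (parentNode): main
After 8 (firstChild): article
After 9 (lastChild): article (no-op, stayed)
After 10 (parentNode): main
After 11 (firstChild): article

Answer: article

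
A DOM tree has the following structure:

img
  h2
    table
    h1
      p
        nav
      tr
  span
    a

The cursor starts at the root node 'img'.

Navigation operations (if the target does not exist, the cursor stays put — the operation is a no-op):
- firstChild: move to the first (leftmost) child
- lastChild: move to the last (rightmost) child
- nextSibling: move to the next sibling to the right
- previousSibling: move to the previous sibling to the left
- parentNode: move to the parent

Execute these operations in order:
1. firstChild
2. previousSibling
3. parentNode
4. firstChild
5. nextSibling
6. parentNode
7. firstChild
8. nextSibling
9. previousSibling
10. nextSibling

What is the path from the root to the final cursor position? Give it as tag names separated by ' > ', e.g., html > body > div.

Answer: img > span

Derivation:
After 1 (firstChild): h2
After 2 (previousSibling): h2 (no-op, stayed)
After 3 (parentNode): img
After 4 (firstChild): h2
After 5 (nextSibling): span
After 6 (parentNode): img
After 7 (firstChild): h2
After 8 (nextSibling): span
After 9 (previousSibling): h2
After 10 (nextSibling): span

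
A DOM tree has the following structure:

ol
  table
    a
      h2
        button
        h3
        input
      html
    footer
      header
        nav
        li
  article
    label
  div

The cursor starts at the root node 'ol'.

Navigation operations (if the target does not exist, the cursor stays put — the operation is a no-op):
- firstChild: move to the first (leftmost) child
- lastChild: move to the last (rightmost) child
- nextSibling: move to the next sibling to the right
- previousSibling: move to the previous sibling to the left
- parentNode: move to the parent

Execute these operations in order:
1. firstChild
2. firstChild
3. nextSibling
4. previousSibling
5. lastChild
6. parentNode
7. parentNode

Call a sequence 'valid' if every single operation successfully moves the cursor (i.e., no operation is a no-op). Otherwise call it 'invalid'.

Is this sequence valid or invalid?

After 1 (firstChild): table
After 2 (firstChild): a
After 3 (nextSibling): footer
After 4 (previousSibling): a
After 5 (lastChild): html
After 6 (parentNode): a
After 7 (parentNode): table

Answer: valid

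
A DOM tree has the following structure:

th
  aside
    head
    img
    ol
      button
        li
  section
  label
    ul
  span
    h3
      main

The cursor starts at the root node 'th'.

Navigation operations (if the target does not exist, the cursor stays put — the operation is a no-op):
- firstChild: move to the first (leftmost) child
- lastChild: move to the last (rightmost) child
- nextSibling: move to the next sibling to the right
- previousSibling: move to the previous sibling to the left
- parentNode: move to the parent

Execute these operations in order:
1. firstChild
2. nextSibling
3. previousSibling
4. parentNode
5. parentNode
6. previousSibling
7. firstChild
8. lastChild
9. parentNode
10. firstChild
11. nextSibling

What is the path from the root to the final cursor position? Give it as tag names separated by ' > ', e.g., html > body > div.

Answer: th > aside > img

Derivation:
After 1 (firstChild): aside
After 2 (nextSibling): section
After 3 (previousSibling): aside
After 4 (parentNode): th
After 5 (parentNode): th (no-op, stayed)
After 6 (previousSibling): th (no-op, stayed)
After 7 (firstChild): aside
After 8 (lastChild): ol
After 9 (parentNode): aside
After 10 (firstChild): head
After 11 (nextSibling): img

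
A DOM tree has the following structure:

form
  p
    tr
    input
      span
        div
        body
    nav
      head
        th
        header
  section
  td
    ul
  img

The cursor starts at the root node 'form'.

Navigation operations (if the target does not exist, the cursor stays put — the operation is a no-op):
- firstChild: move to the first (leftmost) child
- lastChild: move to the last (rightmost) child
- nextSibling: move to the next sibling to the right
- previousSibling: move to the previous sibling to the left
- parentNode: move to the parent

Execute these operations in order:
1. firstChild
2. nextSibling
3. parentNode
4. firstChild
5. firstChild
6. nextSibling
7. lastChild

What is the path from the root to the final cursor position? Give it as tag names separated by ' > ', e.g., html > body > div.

After 1 (firstChild): p
After 2 (nextSibling): section
After 3 (parentNode): form
After 4 (firstChild): p
After 5 (firstChild): tr
After 6 (nextSibling): input
After 7 (lastChild): span

Answer: form > p > input > span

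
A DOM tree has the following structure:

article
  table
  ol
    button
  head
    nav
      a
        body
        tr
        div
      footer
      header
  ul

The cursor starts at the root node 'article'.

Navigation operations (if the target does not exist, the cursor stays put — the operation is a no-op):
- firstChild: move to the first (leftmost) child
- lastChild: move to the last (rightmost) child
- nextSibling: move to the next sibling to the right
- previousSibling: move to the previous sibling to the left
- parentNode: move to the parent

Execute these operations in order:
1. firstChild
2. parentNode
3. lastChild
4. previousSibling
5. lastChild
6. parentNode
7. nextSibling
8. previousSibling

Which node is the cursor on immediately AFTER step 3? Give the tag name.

After 1 (firstChild): table
After 2 (parentNode): article
After 3 (lastChild): ul

Answer: ul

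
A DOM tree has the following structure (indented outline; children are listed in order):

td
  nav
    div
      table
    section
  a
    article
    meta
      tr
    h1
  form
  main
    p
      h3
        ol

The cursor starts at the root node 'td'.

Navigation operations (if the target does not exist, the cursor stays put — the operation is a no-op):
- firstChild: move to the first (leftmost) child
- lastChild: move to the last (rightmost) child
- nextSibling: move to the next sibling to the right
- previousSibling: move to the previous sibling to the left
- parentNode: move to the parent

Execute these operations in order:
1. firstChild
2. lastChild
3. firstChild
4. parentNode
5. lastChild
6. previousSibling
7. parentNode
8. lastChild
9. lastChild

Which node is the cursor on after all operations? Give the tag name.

After 1 (firstChild): nav
After 2 (lastChild): section
After 3 (firstChild): section (no-op, stayed)
After 4 (parentNode): nav
After 5 (lastChild): section
After 6 (previousSibling): div
After 7 (parentNode): nav
After 8 (lastChild): section
After 9 (lastChild): section (no-op, stayed)

Answer: section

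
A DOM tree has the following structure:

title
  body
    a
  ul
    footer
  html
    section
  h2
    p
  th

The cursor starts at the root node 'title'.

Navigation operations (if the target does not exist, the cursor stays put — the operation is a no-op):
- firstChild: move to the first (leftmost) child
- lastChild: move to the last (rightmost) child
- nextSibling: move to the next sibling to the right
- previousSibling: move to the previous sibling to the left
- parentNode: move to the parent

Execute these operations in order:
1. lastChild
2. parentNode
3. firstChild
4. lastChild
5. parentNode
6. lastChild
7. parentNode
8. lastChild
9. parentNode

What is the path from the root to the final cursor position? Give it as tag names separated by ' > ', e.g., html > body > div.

After 1 (lastChild): th
After 2 (parentNode): title
After 3 (firstChild): body
After 4 (lastChild): a
After 5 (parentNode): body
After 6 (lastChild): a
After 7 (parentNode): body
After 8 (lastChild): a
After 9 (parentNode): body

Answer: title > body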